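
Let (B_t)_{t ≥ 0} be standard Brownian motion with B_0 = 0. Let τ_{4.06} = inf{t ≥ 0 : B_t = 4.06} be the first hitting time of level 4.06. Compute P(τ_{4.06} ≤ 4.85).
P(τ_{4.06} ≤ 4.85) = 2(1 − Φ(4.06/√4.85)) = 2(1 − Φ(1.8436)) ≈ 0.0652

By the reflection principle for standard BM, P(τ_b ≤ t) = 2 · P(B_t ≥ b). Since B_t ~ N(0, t), P(B_t ≥ 4.06) = 1 − Φ(4.06/√t) = 1 − Φ(4.06/√4.85) = 1 − Φ(1.8436) ≈ 0.03262. Doubling: P(τ_{4.06} ≤ 4.85) ≈ 2 · 0.03262 = 0.06524 ≈ 0.0652.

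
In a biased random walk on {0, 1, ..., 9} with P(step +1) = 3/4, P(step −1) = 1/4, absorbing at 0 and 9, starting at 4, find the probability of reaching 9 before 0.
P(hit 9 before 0) = (1 − (1/3)^4) / (1 − (1/3)^9) = 9720/9841

Let u_k denote P(reach 9 before 0 | start at k). Boundary: u_0 = 0, u_9 = 1. Recurrence: u_k = 3/4·u_{k+1} + 1/4·u_{k-1} for 1 ≤ k ≤ 8. Try u_k = A + B·r^k with r = q/p = (1/4)/(3/4) = 1/3. Substitution satisfies the recurrence; boundary conditions give:
  u_k = (1 − r^k) / (1 − r^N) = (1 − (1/3)^4) / (1 − (1/3)^9) = 9720/9841.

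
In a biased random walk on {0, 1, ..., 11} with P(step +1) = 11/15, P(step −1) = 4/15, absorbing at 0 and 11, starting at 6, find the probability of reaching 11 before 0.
P(hit 11 before 0) = (1 − (4/11)^6) / (1 − (4/11)^11) = 40664572245/40758210901

Let u_k denote P(reach 11 before 0 | start at k). Boundary: u_0 = 0, u_11 = 1. Recurrence: u_k = 11/15·u_{k+1} + 4/15·u_{k-1} for 1 ≤ k ≤ 10. Try u_k = A + B·r^k with r = q/p = (4/15)/(11/15) = 4/11. Substitution satisfies the recurrence; boundary conditions give:
  u_k = (1 − r^k) / (1 − r^N) = (1 − (4/11)^6) / (1 − (4/11)^11) = 40664572245/40758210901.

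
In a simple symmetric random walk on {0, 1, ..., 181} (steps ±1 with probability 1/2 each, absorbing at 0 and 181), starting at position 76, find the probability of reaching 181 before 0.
P(hit 181 before 0) = 76/181

Let u_k = P(hit 181 before 0 | start at k). Then u_0 = 0, u_181 = 1, and u_k = u_{k-1}/2 + u_{k+1}/2 for 1 ≤ k ≤ 180. This harmonic recurrence is solved by u_k = k/181, giving u_76 = 76/181.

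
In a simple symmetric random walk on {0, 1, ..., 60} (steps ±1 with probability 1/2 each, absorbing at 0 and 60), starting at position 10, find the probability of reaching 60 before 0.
P(hit 60 before 0) = 10/60 = 1/6

Let u_k = P(hit 60 before 0 | start at k). Then u_0 = 0, u_60 = 1, and u_k = u_{k-1}/2 + u_{k+1}/2 for 1 ≤ k ≤ 59. This harmonic recurrence is solved by u_k = k/60, giving u_10 = 10/60 = 1/6.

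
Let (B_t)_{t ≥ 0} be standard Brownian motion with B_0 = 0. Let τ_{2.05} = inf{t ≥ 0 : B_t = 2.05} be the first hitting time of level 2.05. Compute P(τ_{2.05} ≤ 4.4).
P(τ_{2.05} ≤ 4.4) = 2(1 − Φ(2.05/√4.4)) = 2(1 − Φ(0.9773)) ≈ 0.3284

By the reflection principle for standard BM, P(τ_b ≤ t) = 2 · P(B_t ≥ b). Since B_t ~ N(0, t), P(B_t ≥ 2.05) = 1 − Φ(2.05/√t) = 1 − Φ(2.05/√4.4) = 1 − Φ(0.9773) ≈ 0.16421. Doubling: P(τ_{2.05} ≤ 4.4) ≈ 2 · 0.16421 = 0.32842 ≈ 0.3284.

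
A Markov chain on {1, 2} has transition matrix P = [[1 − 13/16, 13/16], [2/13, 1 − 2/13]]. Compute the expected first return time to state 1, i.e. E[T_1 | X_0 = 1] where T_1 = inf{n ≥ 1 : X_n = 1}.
E[T_1 | X_0 = 1] = 1/π_1 = 201/32

For an irreducible recurrent Markov chain with stationary distribution π, E[T_i | X_0 = i] = 1/π_i (Kac's formula). Here π_1 = (2/13)/(13/16 + 2/13) = (2/13)/(201/208) = 32/201, so E[T_1 | X_0 = 1] = 1/π_1 = (13/16 + 2/13)/(2/13) = (201/208)/(2/13) = 201/32.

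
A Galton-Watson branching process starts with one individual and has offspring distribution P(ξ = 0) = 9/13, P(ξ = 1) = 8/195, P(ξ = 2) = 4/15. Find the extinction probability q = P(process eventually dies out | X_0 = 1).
q = 1

Mean offspring μ = 0·9/13 + 1·8/195 + 2·4/15 = 112/195 ≤ 1. For μ ≤ 1 with offspring not concentrated at 1, the Galton-Watson process goes extinct almost surely, so q = 1.
(Algebraic check: The pgf is f(s) = 9/13 + 8/195·s + 4/15·s². The extinction probability q is the smallest fixed point of f in [0, 1]. Setting s = f(s):
  4/15·s² + (8/195 − 1)·s + 9/13 = 0
  4/15·s² − (9/13 + 4/15)·s + 9/13 = 0
which factors as (s − 1)·(4/15·s − 9/13) = 0, giving roots s = 1 and s = (9/13)/(4/15) = 135/52. Since 135/52 ≥ 1, the smallest root in [0, 1] is s = 1.)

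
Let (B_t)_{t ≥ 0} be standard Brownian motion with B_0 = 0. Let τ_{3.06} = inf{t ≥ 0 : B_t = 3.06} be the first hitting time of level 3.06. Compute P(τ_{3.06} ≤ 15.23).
P(τ_{3.06} ≤ 15.23) = 2(1 − Φ(3.06/√15.23)) = 2(1 − Φ(0.7841)) ≈ 0.4330

By the reflection principle for standard BM, P(τ_b ≤ t) = 2 · P(B_t ≥ b). Since B_t ~ N(0, t), P(B_t ≥ 3.06) = 1 − Φ(3.06/√t) = 1 − Φ(3.06/√15.23) = 1 − Φ(0.7841) ≈ 0.21649. Doubling: P(τ_{3.06} ≤ 15.23) ≈ 2 · 0.21649 = 0.43298 ≈ 0.4330.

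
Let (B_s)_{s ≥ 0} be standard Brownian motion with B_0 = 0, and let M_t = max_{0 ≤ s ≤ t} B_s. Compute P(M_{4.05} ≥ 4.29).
P(M_{4.05} ≥ 4.29) = 2·P(B_{4.05} ≥ 4.29) = 2(1 − Φ(4.29/√4.05)) ≈ 0.0330

By the reflection principle for Brownian motion, P(M_t ≥ a) = 2 · P(B_t ≥ a) for a ≥ 0. Since B_t ~ N(0, t), P(B_t ≥ 4.29) = 1 − Φ(4.29/√t) = 1 − Φ(4.29/√4.05) = 1 − Φ(2.1317). So
  P(M_{4.05} ≥ 4.29) = 2(1 − Φ(2.1317)) ≈ 0.0330.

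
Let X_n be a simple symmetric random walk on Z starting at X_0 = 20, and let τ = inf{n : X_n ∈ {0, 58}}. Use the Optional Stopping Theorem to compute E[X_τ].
E[X_τ] = 20

X_n is a martingale and τ is a bounded-mean stopping time (indeed τ is finite a.s. with bounded expectation since the walk is in a bounded region). By the OST, E[X_τ] = E[X_0] = 20. Equivalently: E[X_τ] = 58 · P(hit 58 first) + 0 · P(hit 0 first) = 58 · (20/58) = 20.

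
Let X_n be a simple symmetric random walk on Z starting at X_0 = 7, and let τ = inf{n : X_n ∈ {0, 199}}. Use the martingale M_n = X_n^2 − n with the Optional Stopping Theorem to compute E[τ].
E[τ] = 1344

M_n = X_n^2 − n is a martingale (since E[X_{n+1}^2 | F_n] = X_n^2 + 1). By OST (τ has finite mean in a bounded region), E[M_τ] = E[M_0] = X_0^2 − 0 = 7^2 = 49. Also E[M_τ] = E[X_τ^2] − E[τ]. The walk exits at 0 or 199, with P(hit 199 first) = 7/199, so E[X_τ^2] = 199^2 · 7/199 + 0 = 1393. Thus E[τ] = E[X_τ^2] − E[M_τ] = 1393 − 49 = 1344 = 7(199 − 7) = 1344.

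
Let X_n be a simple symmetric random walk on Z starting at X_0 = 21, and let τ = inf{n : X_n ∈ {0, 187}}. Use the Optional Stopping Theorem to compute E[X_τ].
E[X_τ] = 21

X_n is a martingale and τ is a bounded-mean stopping time (indeed τ is finite a.s. with bounded expectation since the walk is in a bounded region). By the OST, E[X_τ] = E[X_0] = 21. Equivalently: E[X_τ] = 187 · P(hit 187 first) + 0 · P(hit 0 first) = 187 · (21/187) = 21.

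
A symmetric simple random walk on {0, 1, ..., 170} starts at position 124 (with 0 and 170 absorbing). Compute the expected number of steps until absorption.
E[τ | X_0 = 124] = 5704

Let v_k = E[τ | X_0 = k]. Boundary: v_0 = v_170 = 0. Recurrence: v_k = 1 + (v_{k-1} + v_{k+1})/2 for 1 ≤ k ≤ 169. The particular solution to v_k − (v_{k-1} + v_{k+1})/2 = 1 is v_k = −k^2. Adding homogeneous solution A + B k and matching boundaries gives v_k = k (170 − k). Substituting k = 124: v_124 = 124 · 46 = 5704.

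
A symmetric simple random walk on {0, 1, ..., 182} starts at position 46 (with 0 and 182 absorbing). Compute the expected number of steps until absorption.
E[τ | X_0 = 46] = 6256

Let v_k = E[τ | X_0 = k]. Boundary: v_0 = v_182 = 0. Recurrence: v_k = 1 + (v_{k-1} + v_{k+1})/2 for 1 ≤ k ≤ 181. The particular solution to v_k − (v_{k-1} + v_{k+1})/2 = 1 is v_k = −k^2. Adding homogeneous solution A + B k and matching boundaries gives v_k = k (182 − k). Substituting k = 46: v_46 = 46 · 136 = 6256.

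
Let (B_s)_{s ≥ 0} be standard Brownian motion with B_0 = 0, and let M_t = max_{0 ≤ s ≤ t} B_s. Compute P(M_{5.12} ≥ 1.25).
P(M_{5.12} ≥ 1.25) = 2·P(B_{5.12} ≥ 1.25) = 2(1 − Φ(1.25/√5.12)) ≈ 0.5807

By the reflection principle for Brownian motion, P(M_t ≥ a) = 2 · P(B_t ≥ a) for a ≥ 0. Since B_t ~ N(0, t), P(B_t ≥ 1.25) = 1 − Φ(1.25/√t) = 1 − Φ(1.25/√5.12) = 1 − Φ(0.5524). So
  P(M_{5.12} ≥ 1.25) = 2(1 − Φ(0.5524)) ≈ 0.5807.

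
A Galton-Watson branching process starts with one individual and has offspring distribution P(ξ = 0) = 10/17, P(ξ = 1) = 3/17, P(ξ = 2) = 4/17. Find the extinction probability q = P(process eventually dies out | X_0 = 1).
q = 1

Mean offspring μ = 0·10/17 + 1·3/17 + 2·4/17 = 11/17 ≤ 1. For μ ≤ 1 with offspring not concentrated at 1, the Galton-Watson process goes extinct almost surely, so q = 1.
(Algebraic check: The pgf is f(s) = 10/17 + 3/17·s + 4/17·s². The extinction probability q is the smallest fixed point of f in [0, 1]. Setting s = f(s):
  4/17·s² + (3/17 − 1)·s + 10/17 = 0
  4/17·s² − (10/17 + 4/17)·s + 10/17 = 0
which factors as (s − 1)·(4/17·s − 10/17) = 0, giving roots s = 1 and s = (10/17)/(4/17) = 5/2. Since 5/2 ≥ 1, the smallest root in [0, 1] is s = 1.)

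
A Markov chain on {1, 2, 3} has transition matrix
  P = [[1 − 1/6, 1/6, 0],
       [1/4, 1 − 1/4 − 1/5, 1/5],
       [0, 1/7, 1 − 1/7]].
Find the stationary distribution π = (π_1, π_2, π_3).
π = (5/13, 10/39, 14/39)

This is a birth-death chain on three states, which satisfies detailed balance: π_1 · P_{12} = π_2 · P_{21} and π_2 · P_{23} = π_3 · P_{32}.
From π_1 · 1/6 = π_2 · 1/4: π_2/π_1 = (1/6)/(1/4) = 2/3.
From π_2 · 1/5 = π_3 · 1/7: π_3/π_2 = (1/5)/(1/7) = 7/5.
Take π_1 proportional to 1; then unnormalized π = (1, 2/3, 14/15). Normalize by dividing by the sum 13/5:
  π = (5/13, 10/39, 14/39).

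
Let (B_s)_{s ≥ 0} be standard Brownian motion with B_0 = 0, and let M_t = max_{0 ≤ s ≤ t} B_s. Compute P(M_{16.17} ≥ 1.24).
P(M_{16.17} ≥ 1.24) = 2·P(B_{16.17} ≥ 1.24) = 2(1 − Φ(1.24/√16.17)) ≈ 0.7578

By the reflection principle for Brownian motion, P(M_t ≥ a) = 2 · P(B_t ≥ a) for a ≥ 0. Since B_t ~ N(0, t), P(B_t ≥ 1.24) = 1 − Φ(1.24/√t) = 1 − Φ(1.24/√16.17) = 1 − Φ(0.3084). So
  P(M_{16.17} ≥ 1.24) = 2(1 − Φ(0.3084)) ≈ 0.7578.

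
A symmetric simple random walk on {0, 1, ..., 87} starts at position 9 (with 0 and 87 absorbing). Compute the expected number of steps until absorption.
E[τ | X_0 = 9] = 702

Let v_k = E[τ | X_0 = k]. Boundary: v_0 = v_87 = 0. Recurrence: v_k = 1 + (v_{k-1} + v_{k+1})/2 for 1 ≤ k ≤ 86. The particular solution to v_k − (v_{k-1} + v_{k+1})/2 = 1 is v_k = −k^2. Adding homogeneous solution A + B k and matching boundaries gives v_k = k (87 − k). Substituting k = 9: v_9 = 9 · 78 = 702.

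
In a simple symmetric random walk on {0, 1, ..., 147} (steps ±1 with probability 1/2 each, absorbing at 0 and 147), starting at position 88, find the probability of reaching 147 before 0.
P(hit 147 before 0) = 88/147

Let u_k = P(hit 147 before 0 | start at k). Then u_0 = 0, u_147 = 1, and u_k = u_{k-1}/2 + u_{k+1}/2 for 1 ≤ k ≤ 146. This harmonic recurrence is solved by u_k = k/147, giving u_88 = 88/147.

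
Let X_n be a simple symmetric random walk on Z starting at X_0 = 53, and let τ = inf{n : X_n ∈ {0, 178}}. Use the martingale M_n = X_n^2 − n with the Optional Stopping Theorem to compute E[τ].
E[τ] = 6625

M_n = X_n^2 − n is a martingale (since E[X_{n+1}^2 | F_n] = X_n^2 + 1). By OST (τ has finite mean in a bounded region), E[M_τ] = E[M_0] = X_0^2 − 0 = 53^2 = 2809. Also E[M_τ] = E[X_τ^2] − E[τ]. The walk exits at 0 or 178, with P(hit 178 first) = 53/178, so E[X_τ^2] = 178^2 · 53/178 + 0 = 9434. Thus E[τ] = E[X_τ^2] − E[M_τ] = 9434 − 2809 = 6625 = 53(178 − 53) = 6625.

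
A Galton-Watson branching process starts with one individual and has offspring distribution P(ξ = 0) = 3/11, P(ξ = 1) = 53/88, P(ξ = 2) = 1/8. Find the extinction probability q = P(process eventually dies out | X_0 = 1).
q = 1

Mean offspring μ = 0·3/11 + 1·53/88 + 2·1/8 = 75/88 ≤ 1. For μ ≤ 1 with offspring not concentrated at 1, the Galton-Watson process goes extinct almost surely, so q = 1.
(Algebraic check: The pgf is f(s) = 3/11 + 53/88·s + 1/8·s². The extinction probability q is the smallest fixed point of f in [0, 1]. Setting s = f(s):
  1/8·s² + (53/88 − 1)·s + 3/11 = 0
  1/8·s² − (3/11 + 1/8)·s + 3/11 = 0
which factors as (s − 1)·(1/8·s − 3/11) = 0, giving roots s = 1 and s = (3/11)/(1/8) = 24/11. Since 24/11 ≥ 1, the smallest root in [0, 1] is s = 1.)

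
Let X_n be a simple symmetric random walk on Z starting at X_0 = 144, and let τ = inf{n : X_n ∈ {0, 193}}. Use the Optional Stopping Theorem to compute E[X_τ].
E[X_τ] = 144

X_n is a martingale and τ is a bounded-mean stopping time (indeed τ is finite a.s. with bounded expectation since the walk is in a bounded region). By the OST, E[X_τ] = E[X_0] = 144. Equivalently: E[X_τ] = 193 · P(hit 193 first) + 0 · P(hit 0 first) = 193 · (144/193) = 144.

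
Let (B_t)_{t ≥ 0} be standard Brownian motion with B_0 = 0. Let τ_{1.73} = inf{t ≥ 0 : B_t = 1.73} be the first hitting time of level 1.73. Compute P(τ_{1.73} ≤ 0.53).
P(τ_{1.73} ≤ 0.53) = 2(1 − Φ(1.73/√0.53)) = 2(1 − Φ(2.3763)) ≈ 0.0175

By the reflection principle for standard BM, P(τ_b ≤ t) = 2 · P(B_t ≥ b). Since B_t ~ N(0, t), P(B_t ≥ 1.73) = 1 − Φ(1.73/√t) = 1 − Φ(1.73/√0.53) = 1 − Φ(2.3763) ≈ 0.00874. Doubling: P(τ_{1.73} ≤ 0.53) ≈ 2 · 0.00874 = 0.01748 ≈ 0.0175.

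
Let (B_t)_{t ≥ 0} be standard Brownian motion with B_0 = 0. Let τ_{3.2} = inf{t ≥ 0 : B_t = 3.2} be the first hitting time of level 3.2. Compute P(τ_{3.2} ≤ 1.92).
P(τ_{3.2} ≤ 1.92) = 2(1 − Φ(3.2/√1.92)) = 2(1 − Φ(2.3094)) ≈ 0.0209

By the reflection principle for standard BM, P(τ_b ≤ t) = 2 · P(B_t ≥ b). Since B_t ~ N(0, t), P(B_t ≥ 3.2) = 1 − Φ(3.2/√t) = 1 − Φ(3.2/√1.92) = 1 − Φ(2.3094) ≈ 0.01046. Doubling: P(τ_{3.2} ≤ 1.92) ≈ 2 · 0.01046 = 0.02092 ≈ 0.0209.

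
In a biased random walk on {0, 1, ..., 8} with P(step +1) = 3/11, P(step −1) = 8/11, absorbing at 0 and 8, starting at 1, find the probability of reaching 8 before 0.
P(hit 8 before 0) = (1 − (8/3)^1) / (1 − (8/3)^8) = 2187/3354131

Let u_k denote P(reach 8 before 0 | start at k). Boundary: u_0 = 0, u_8 = 1. Recurrence: u_k = 3/11·u_{k+1} + 8/11·u_{k-1} for 1 ≤ k ≤ 7. Try u_k = A + B·r^k with r = q/p = (8/11)/(3/11) = 8/3. Substitution satisfies the recurrence; boundary conditions give:
  u_k = (1 − r^k) / (1 − r^N) = (1 − (8/3)^1) / (1 − (8/3)^8) = 2187/3354131.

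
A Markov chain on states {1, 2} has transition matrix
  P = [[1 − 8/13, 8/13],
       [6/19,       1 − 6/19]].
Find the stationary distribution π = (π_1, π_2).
π_1 = 39/115, π_2 = 76/115

Solve πP = π with π_1 + π_2 = 1. From πP = π: π_1 · (1 − 8/13) + π_2 · 6/19 = π_1 ⇒ π_2 · 6/19 = π_1 · 8/13 ⇒ π_2/π_1 = (8/13)/(6/19) = 76/39. Together with π_1 + π_2 = 1:
  π_1 = (6/19)/(8/13 + 6/19) = (6/19)/(230/247) = 39/115,
  π_2 = (8/13)/(8/13 + 6/19) = (8/13)/(230/247) = 76/115.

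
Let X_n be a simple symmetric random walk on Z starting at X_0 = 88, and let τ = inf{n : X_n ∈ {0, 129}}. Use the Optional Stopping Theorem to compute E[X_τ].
E[X_τ] = 88

X_n is a martingale and τ is a bounded-mean stopping time (indeed τ is finite a.s. with bounded expectation since the walk is in a bounded region). By the OST, E[X_τ] = E[X_0] = 88. Equivalently: E[X_τ] = 129 · P(hit 129 first) + 0 · P(hit 0 first) = 129 · (88/129) = 88.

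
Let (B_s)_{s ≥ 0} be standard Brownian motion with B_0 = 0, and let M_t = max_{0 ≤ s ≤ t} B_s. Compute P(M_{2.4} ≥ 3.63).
P(M_{2.4} ≥ 3.63) = 2·P(B_{2.4} ≥ 3.63) = 2(1 − Φ(3.63/√2.4)) ≈ 0.0191

By the reflection principle for Brownian motion, P(M_t ≥ a) = 2 · P(B_t ≥ a) for a ≥ 0. Since B_t ~ N(0, t), P(B_t ≥ 3.63) = 1 − Φ(3.63/√t) = 1 − Φ(3.63/√2.4) = 1 − Φ(2.3432). So
  P(M_{2.4} ≥ 3.63) = 2(1 − Φ(2.3432)) ≈ 0.0191.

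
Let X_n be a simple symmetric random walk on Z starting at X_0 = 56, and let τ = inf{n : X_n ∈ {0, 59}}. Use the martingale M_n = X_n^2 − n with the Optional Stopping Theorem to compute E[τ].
E[τ] = 168

M_n = X_n^2 − n is a martingale (since E[X_{n+1}^2 | F_n] = X_n^2 + 1). By OST (τ has finite mean in a bounded region), E[M_τ] = E[M_0] = X_0^2 − 0 = 56^2 = 3136. Also E[M_τ] = E[X_τ^2] − E[τ]. The walk exits at 0 or 59, with P(hit 59 first) = 56/59, so E[X_τ^2] = 59^2 · 56/59 + 0 = 3304. Thus E[τ] = E[X_τ^2] − E[M_τ] = 3304 − 3136 = 168 = 56(59 − 56) = 168.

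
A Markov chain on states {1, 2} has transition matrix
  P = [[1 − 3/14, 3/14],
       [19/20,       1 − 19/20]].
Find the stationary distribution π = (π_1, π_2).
π_1 = 133/163, π_2 = 30/163

Solve πP = π with π_1 + π_2 = 1. From πP = π: π_1 · (1 − 3/14) + π_2 · 19/20 = π_1 ⇒ π_2 · 19/20 = π_1 · 3/14 ⇒ π_2/π_1 = (3/14)/(19/20) = 30/133. Together with π_1 + π_2 = 1:
  π_1 = (19/20)/(3/14 + 19/20) = (19/20)/(163/140) = 133/163,
  π_2 = (3/14)/(3/14 + 19/20) = (3/14)/(163/140) = 30/163.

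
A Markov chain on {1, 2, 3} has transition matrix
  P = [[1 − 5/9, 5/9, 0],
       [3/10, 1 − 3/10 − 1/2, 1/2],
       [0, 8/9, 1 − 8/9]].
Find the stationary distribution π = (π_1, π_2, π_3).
π = (216/841, 400/841, 225/841)

This is a birth-death chain on three states, which satisfies detailed balance: π_1 · P_{12} = π_2 · P_{21} and π_2 · P_{23} = π_3 · P_{32}.
From π_1 · 5/9 = π_2 · 3/10: π_2/π_1 = (5/9)/(3/10) = 50/27.
From π_2 · 1/2 = π_3 · 8/9: π_3/π_2 = (1/2)/(8/9) = 9/16.
Take π_1 proportional to 1; then unnormalized π = (1, 50/27, 25/24). Normalize by dividing by the sum 841/216:
  π = (216/841, 400/841, 225/841).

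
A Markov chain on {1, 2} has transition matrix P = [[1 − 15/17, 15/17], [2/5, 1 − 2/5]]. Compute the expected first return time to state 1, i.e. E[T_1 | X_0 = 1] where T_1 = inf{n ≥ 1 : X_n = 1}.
E[T_1 | X_0 = 1] = 1/π_1 = 109/34

For an irreducible recurrent Markov chain with stationary distribution π, E[T_i | X_0 = i] = 1/π_i (Kac's formula). Here π_1 = (2/5)/(15/17 + 2/5) = (2/5)/(109/85) = 34/109, so E[T_1 | X_0 = 1] = 1/π_1 = (15/17 + 2/5)/(2/5) = (109/85)/(2/5) = 109/34.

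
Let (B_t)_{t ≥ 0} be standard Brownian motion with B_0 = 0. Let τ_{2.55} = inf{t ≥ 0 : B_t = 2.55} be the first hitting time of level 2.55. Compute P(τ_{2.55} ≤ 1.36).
P(τ_{2.55} ≤ 1.36) = 2(1 − Φ(2.55/√1.36)) = 2(1 − Φ(2.1866)) ≈ 0.0288

By the reflection principle for standard BM, P(τ_b ≤ t) = 2 · P(B_t ≥ b). Since B_t ~ N(0, t), P(B_t ≥ 2.55) = 1 − Φ(2.55/√t) = 1 − Φ(2.55/√1.36) = 1 − Φ(2.1866) ≈ 0.01439. Doubling: P(τ_{2.55} ≤ 1.36) ≈ 2 · 0.01439 = 0.02878 ≈ 0.0288.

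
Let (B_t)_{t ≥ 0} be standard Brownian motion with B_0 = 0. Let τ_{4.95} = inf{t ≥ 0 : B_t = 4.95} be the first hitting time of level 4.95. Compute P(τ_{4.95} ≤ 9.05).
P(τ_{4.95} ≤ 9.05) = 2(1 − Φ(4.95/√9.05)) = 2(1 − Φ(1.6454)) ≈ 0.0999

By the reflection principle for standard BM, P(τ_b ≤ t) = 2 · P(B_t ≥ b). Since B_t ~ N(0, t), P(B_t ≥ 4.95) = 1 − Φ(4.95/√t) = 1 − Φ(4.95/√9.05) = 1 − Φ(1.6454) ≈ 0.04994. Doubling: P(τ_{4.95} ≤ 9.05) ≈ 2 · 0.04994 = 0.09988 ≈ 0.0999.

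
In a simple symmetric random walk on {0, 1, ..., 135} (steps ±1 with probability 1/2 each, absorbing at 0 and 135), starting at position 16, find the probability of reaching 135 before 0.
P(hit 135 before 0) = 16/135

Let u_k = P(hit 135 before 0 | start at k). Then u_0 = 0, u_135 = 1, and u_k = u_{k-1}/2 + u_{k+1}/2 for 1 ≤ k ≤ 134. This harmonic recurrence is solved by u_k = k/135, giving u_16 = 16/135.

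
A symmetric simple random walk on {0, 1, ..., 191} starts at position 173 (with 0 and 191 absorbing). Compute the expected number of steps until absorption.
E[τ | X_0 = 173] = 3114

Let v_k = E[τ | X_0 = k]. Boundary: v_0 = v_191 = 0. Recurrence: v_k = 1 + (v_{k-1} + v_{k+1})/2 for 1 ≤ k ≤ 190. The particular solution to v_k − (v_{k-1} + v_{k+1})/2 = 1 is v_k = −k^2. Adding homogeneous solution A + B k and matching boundaries gives v_k = k (191 − k). Substituting k = 173: v_173 = 173 · 18 = 3114.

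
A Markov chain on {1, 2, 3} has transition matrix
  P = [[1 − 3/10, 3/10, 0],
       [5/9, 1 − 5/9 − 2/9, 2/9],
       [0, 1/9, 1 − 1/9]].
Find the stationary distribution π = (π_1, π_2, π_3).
π = (50/131, 27/131, 54/131)

This is a birth-death chain on three states, which satisfies detailed balance: π_1 · P_{12} = π_2 · P_{21} and π_2 · P_{23} = π_3 · P_{32}.
From π_1 · 3/10 = π_2 · 5/9: π_2/π_1 = (3/10)/(5/9) = 27/50.
From π_2 · 2/9 = π_3 · 1/9: π_3/π_2 = (2/9)/(1/9) = 2.
Take π_1 proportional to 1; then unnormalized π = (1, 27/50, 27/25). Normalize by dividing by the sum 131/50:
  π = (50/131, 27/131, 54/131).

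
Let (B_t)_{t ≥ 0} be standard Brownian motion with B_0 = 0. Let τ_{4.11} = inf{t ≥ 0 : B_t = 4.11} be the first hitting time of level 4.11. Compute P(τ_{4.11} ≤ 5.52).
P(τ_{4.11} ≤ 5.52) = 2(1 − Φ(4.11/√5.52)) = 2(1 − Φ(1.7493)) ≈ 0.0802

By the reflection principle for standard BM, P(τ_b ≤ t) = 2 · P(B_t ≥ b). Since B_t ~ N(0, t), P(B_t ≥ 4.11) = 1 − Φ(4.11/√t) = 1 − Φ(4.11/√5.52) = 1 − Φ(1.7493) ≈ 0.04012. Doubling: P(τ_{4.11} ≤ 5.52) ≈ 2 · 0.04012 = 0.08024 ≈ 0.0802.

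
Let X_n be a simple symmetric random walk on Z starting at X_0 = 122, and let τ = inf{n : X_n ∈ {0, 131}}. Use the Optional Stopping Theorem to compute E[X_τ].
E[X_τ] = 122

X_n is a martingale and τ is a bounded-mean stopping time (indeed τ is finite a.s. with bounded expectation since the walk is in a bounded region). By the OST, E[X_τ] = E[X_0] = 122. Equivalently: E[X_τ] = 131 · P(hit 131 first) + 0 · P(hit 0 first) = 131 · (122/131) = 122.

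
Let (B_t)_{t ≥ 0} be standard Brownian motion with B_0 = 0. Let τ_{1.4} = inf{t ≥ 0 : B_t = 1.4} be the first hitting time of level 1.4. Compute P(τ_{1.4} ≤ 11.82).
P(τ_{1.4} ≤ 11.82) = 2(1 − Φ(1.4/√11.82)) = 2(1 − Φ(0.4072)) ≈ 0.6839

By the reflection principle for standard BM, P(τ_b ≤ t) = 2 · P(B_t ≥ b). Since B_t ~ N(0, t), P(B_t ≥ 1.4) = 1 − Φ(1.4/√t) = 1 − Φ(1.4/√11.82) = 1 − Φ(0.4072) ≈ 0.34193. Doubling: P(τ_{1.4} ≤ 11.82) ≈ 2 · 0.34193 = 0.68386 ≈ 0.6839.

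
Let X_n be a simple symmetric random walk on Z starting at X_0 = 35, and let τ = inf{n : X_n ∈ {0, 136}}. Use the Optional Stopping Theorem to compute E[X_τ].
E[X_τ] = 35

X_n is a martingale and τ is a bounded-mean stopping time (indeed τ is finite a.s. with bounded expectation since the walk is in a bounded region). By the OST, E[X_τ] = E[X_0] = 35. Equivalently: E[X_τ] = 136 · P(hit 136 first) + 0 · P(hit 0 first) = 136 · (35/136) = 35.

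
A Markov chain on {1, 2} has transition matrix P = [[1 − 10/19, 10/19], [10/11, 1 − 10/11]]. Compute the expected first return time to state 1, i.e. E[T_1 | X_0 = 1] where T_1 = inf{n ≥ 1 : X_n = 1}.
E[T_1 | X_0 = 1] = 1/π_1 = 30/19

For an irreducible recurrent Markov chain with stationary distribution π, E[T_i | X_0 = i] = 1/π_i (Kac's formula). Here π_1 = (10/11)/(10/19 + 10/11) = (10/11)/(300/209) = 19/30, so E[T_1 | X_0 = 1] = 1/π_1 = (10/19 + 10/11)/(10/11) = (300/209)/(10/11) = 30/19.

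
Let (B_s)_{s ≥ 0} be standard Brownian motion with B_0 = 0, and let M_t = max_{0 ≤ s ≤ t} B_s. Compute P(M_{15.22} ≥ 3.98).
P(M_{15.22} ≥ 3.98) = 2·P(B_{15.22} ≥ 3.98) = 2(1 − Φ(3.98/√15.22)) ≈ 0.3076

By the reflection principle for Brownian motion, P(M_t ≥ a) = 2 · P(B_t ≥ a) for a ≥ 0. Since B_t ~ N(0, t), P(B_t ≥ 3.98) = 1 − Φ(3.98/√t) = 1 − Φ(3.98/√15.22) = 1 − Φ(1.0202). So
  P(M_{15.22} ≥ 3.98) = 2(1 − Φ(1.0202)) ≈ 0.3076.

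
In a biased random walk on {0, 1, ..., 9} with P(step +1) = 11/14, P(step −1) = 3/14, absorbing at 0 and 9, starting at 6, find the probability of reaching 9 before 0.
P(hit 9 before 0) = (1 − (3/11)^6) / (1 − (3/11)^9) = 1807498/1808227

Let u_k denote P(reach 9 before 0 | start at k). Boundary: u_0 = 0, u_9 = 1. Recurrence: u_k = 11/14·u_{k+1} + 3/14·u_{k-1} for 1 ≤ k ≤ 8. Try u_k = A + B·r^k with r = q/p = (3/14)/(11/14) = 3/11. Substitution satisfies the recurrence; boundary conditions give:
  u_k = (1 − r^k) / (1 − r^N) = (1 − (3/11)^6) / (1 − (3/11)^9) = 1807498/1808227.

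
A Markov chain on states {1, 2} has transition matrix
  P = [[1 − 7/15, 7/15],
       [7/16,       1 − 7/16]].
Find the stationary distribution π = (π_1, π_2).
π_1 = 15/31, π_2 = 16/31

Solve πP = π with π_1 + π_2 = 1. From πP = π: π_1 · (1 − 7/15) + π_2 · 7/16 = π_1 ⇒ π_2 · 7/16 = π_1 · 7/15 ⇒ π_2/π_1 = (7/15)/(7/16) = 16/15. Together with π_1 + π_2 = 1:
  π_1 = (7/16)/(7/15 + 7/16) = (7/16)/(217/240) = 15/31,
  π_2 = (7/15)/(7/15 + 7/16) = (7/15)/(217/240) = 16/31.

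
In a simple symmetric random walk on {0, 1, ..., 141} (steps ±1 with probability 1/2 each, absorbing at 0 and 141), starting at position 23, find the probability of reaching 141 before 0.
P(hit 141 before 0) = 23/141

Let u_k = P(hit 141 before 0 | start at k). Then u_0 = 0, u_141 = 1, and u_k = u_{k-1}/2 + u_{k+1}/2 for 1 ≤ k ≤ 140. This harmonic recurrence is solved by u_k = k/141, giving u_23 = 23/141.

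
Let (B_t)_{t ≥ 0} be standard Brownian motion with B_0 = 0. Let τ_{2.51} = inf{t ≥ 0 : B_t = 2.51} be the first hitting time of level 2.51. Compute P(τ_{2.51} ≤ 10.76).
P(τ_{2.51} ≤ 10.76) = 2(1 − Φ(2.51/√10.76)) = 2(1 − Φ(0.7652)) ≈ 0.4442

By the reflection principle for standard BM, P(τ_b ≤ t) = 2 · P(B_t ≥ b). Since B_t ~ N(0, t), P(B_t ≥ 2.51) = 1 − Φ(2.51/√t) = 1 − Φ(2.51/√10.76) = 1 − Φ(0.7652) ≈ 0.22208. Doubling: P(τ_{2.51} ≤ 10.76) ≈ 2 · 0.22208 = 0.44416 ≈ 0.4442.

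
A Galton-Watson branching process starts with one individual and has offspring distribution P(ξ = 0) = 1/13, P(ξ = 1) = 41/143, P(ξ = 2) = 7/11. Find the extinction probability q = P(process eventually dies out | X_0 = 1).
q = 11/91

The pgf is f(s) = 1/13 + 41/143·s + 7/11·s². The extinction probability q is the smallest fixed point of f in [0, 1]. Setting s = f(s):
  7/11·s² + (41/143 − 1)·s + 1/13 = 0
  7/11·s² − (1/13 + 7/11)·s + 1/13 = 0
which factors as (s − 1)·(7/11·s − 1/13) = 0, giving roots s = 1 and s = (1/13)/(7/11) = 11/91.
Mean offspring μ = 41/143 + 2·7/11 = 223/143 > 1 (supercritical), so q < 1. The extinction probability is the smaller root: q = (1/13)/(7/11) = 11/91.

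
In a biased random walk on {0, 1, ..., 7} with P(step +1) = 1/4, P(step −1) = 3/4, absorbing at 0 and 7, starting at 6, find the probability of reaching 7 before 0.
P(hit 7 before 0) = (1 − (3)^6) / (1 − (3)^7) = 364/1093

Let u_k denote P(reach 7 before 0 | start at k). Boundary: u_0 = 0, u_7 = 1. Recurrence: u_k = 1/4·u_{k+1} + 3/4·u_{k-1} for 1 ≤ k ≤ 6. Try u_k = A + B·r^k with r = q/p = (3/4)/(1/4) = 3. Substitution satisfies the recurrence; boundary conditions give:
  u_k = (1 − r^k) / (1 − r^N) = (1 − (3)^6) / (1 − (3)^7) = 364/1093.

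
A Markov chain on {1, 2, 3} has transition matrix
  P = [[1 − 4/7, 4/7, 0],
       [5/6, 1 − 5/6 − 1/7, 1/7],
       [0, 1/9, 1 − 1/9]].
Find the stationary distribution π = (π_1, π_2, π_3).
π = (245/629, 168/629, 216/629)

This is a birth-death chain on three states, which satisfies detailed balance: π_1 · P_{12} = π_2 · P_{21} and π_2 · P_{23} = π_3 · P_{32}.
From π_1 · 4/7 = π_2 · 5/6: π_2/π_1 = (4/7)/(5/6) = 24/35.
From π_2 · 1/7 = π_3 · 1/9: π_3/π_2 = (1/7)/(1/9) = 9/7.
Take π_1 proportional to 1; then unnormalized π = (1, 24/35, 216/245). Normalize by dividing by the sum 629/245:
  π = (245/629, 168/629, 216/629).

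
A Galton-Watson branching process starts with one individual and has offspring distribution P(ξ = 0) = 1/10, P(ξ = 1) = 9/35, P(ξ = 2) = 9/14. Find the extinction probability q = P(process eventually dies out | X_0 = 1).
q = 7/45

The pgf is f(s) = 1/10 + 9/35·s + 9/14·s². The extinction probability q is the smallest fixed point of f in [0, 1]. Setting s = f(s):
  9/14·s² + (9/35 − 1)·s + 1/10 = 0
  9/14·s² − (1/10 + 9/14)·s + 1/10 = 0
which factors as (s − 1)·(9/14·s − 1/10) = 0, giving roots s = 1 and s = (1/10)/(9/14) = 7/45.
Mean offspring μ = 9/35 + 2·9/14 = 54/35 > 1 (supercritical), so q < 1. The extinction probability is the smaller root: q = (1/10)/(9/14) = 7/45.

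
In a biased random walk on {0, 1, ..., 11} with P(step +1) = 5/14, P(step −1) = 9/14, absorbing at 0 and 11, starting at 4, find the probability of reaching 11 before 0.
P(hit 11 before 0) = (1 − (9/5)^4) / (1 − (9/5)^11) = 115937500/7833057871

Let u_k denote P(reach 11 before 0 | start at k). Boundary: u_0 = 0, u_11 = 1. Recurrence: u_k = 5/14·u_{k+1} + 9/14·u_{k-1} for 1 ≤ k ≤ 10. Try u_k = A + B·r^k with r = q/p = (9/14)/(5/14) = 9/5. Substitution satisfies the recurrence; boundary conditions give:
  u_k = (1 − r^k) / (1 − r^N) = (1 − (9/5)^4) / (1 − (9/5)^11) = 115937500/7833057871.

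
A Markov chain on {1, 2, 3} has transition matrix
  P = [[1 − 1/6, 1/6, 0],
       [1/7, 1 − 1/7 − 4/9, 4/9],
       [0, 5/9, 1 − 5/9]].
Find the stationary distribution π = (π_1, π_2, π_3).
π = (10/31, 35/93, 28/93)

This is a birth-death chain on three states, which satisfies detailed balance: π_1 · P_{12} = π_2 · P_{21} and π_2 · P_{23} = π_3 · P_{32}.
From π_1 · 1/6 = π_2 · 1/7: π_2/π_1 = (1/6)/(1/7) = 7/6.
From π_2 · 4/9 = π_3 · 5/9: π_3/π_2 = (4/9)/(5/9) = 4/5.
Take π_1 proportional to 1; then unnormalized π = (1, 7/6, 14/15). Normalize by dividing by the sum 31/10:
  π = (10/31, 35/93, 28/93).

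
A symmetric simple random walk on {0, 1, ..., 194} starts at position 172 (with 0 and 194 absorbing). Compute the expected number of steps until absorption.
E[τ | X_0 = 172] = 3784

Let v_k = E[τ | X_0 = k]. Boundary: v_0 = v_194 = 0. Recurrence: v_k = 1 + (v_{k-1} + v_{k+1})/2 for 1 ≤ k ≤ 193. The particular solution to v_k − (v_{k-1} + v_{k+1})/2 = 1 is v_k = −k^2. Adding homogeneous solution A + B k and matching boundaries gives v_k = k (194 − k). Substituting k = 172: v_172 = 172 · 22 = 3784.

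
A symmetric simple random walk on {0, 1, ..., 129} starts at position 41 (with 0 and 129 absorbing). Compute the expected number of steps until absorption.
E[τ | X_0 = 41] = 3608

Let v_k = E[τ | X_0 = k]. Boundary: v_0 = v_129 = 0. Recurrence: v_k = 1 + (v_{k-1} + v_{k+1})/2 for 1 ≤ k ≤ 128. The particular solution to v_k − (v_{k-1} + v_{k+1})/2 = 1 is v_k = −k^2. Adding homogeneous solution A + B k and matching boundaries gives v_k = k (129 − k). Substituting k = 41: v_41 = 41 · 88 = 3608.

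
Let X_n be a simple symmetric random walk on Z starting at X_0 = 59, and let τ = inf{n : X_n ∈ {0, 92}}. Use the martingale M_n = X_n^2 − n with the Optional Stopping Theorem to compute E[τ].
E[τ] = 1947

M_n = X_n^2 − n is a martingale (since E[X_{n+1}^2 | F_n] = X_n^2 + 1). By OST (τ has finite mean in a bounded region), E[M_τ] = E[M_0] = X_0^2 − 0 = 59^2 = 3481. Also E[M_τ] = E[X_τ^2] − E[τ]. The walk exits at 0 or 92, with P(hit 92 first) = 59/92, so E[X_τ^2] = 92^2 · 59/92 + 0 = 5428. Thus E[τ] = E[X_τ^2] − E[M_τ] = 5428 − 3481 = 1947 = 59(92 − 59) = 1947.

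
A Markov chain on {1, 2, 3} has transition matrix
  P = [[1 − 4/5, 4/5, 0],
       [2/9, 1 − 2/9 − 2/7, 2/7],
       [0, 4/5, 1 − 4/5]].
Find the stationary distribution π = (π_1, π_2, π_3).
π = (35/206, 63/103, 45/206)

This is a birth-death chain on three states, which satisfies detailed balance: π_1 · P_{12} = π_2 · P_{21} and π_2 · P_{23} = π_3 · P_{32}.
From π_1 · 4/5 = π_2 · 2/9: π_2/π_1 = (4/5)/(2/9) = 18/5.
From π_2 · 2/7 = π_3 · 4/5: π_3/π_2 = (2/7)/(4/5) = 5/14.
Take π_1 proportional to 1; then unnormalized π = (1, 18/5, 9/7). Normalize by dividing by the sum 206/35:
  π = (35/206, 63/103, 45/206).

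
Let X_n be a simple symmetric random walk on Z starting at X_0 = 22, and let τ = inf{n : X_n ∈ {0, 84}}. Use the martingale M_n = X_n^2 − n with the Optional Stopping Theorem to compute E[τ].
E[τ] = 1364

M_n = X_n^2 − n is a martingale (since E[X_{n+1}^2 | F_n] = X_n^2 + 1). By OST (τ has finite mean in a bounded region), E[M_τ] = E[M_0] = X_0^2 − 0 = 22^2 = 484. Also E[M_τ] = E[X_τ^2] − E[τ]. The walk exits at 0 or 84, with P(hit 84 first) = 22/84, so E[X_τ^2] = 84^2 · 22/84 + 0 = 1848. Thus E[τ] = E[X_τ^2] − E[M_τ] = 1848 − 484 = 1364 = 22(84 − 22) = 1364.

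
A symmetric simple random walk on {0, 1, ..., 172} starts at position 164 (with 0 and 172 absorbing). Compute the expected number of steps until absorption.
E[τ | X_0 = 164] = 1312

Let v_k = E[τ | X_0 = k]. Boundary: v_0 = v_172 = 0. Recurrence: v_k = 1 + (v_{k-1} + v_{k+1})/2 for 1 ≤ k ≤ 171. The particular solution to v_k − (v_{k-1} + v_{k+1})/2 = 1 is v_k = −k^2. Adding homogeneous solution A + B k and matching boundaries gives v_k = k (172 − k). Substituting k = 164: v_164 = 164 · 8 = 1312.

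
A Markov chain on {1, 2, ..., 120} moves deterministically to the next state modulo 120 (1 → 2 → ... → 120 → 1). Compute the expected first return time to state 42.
E[T_42 | X_0 = 42] = 120

The chain cycles deterministically, so starting at state 42 it returns in exactly 120 steps. Equivalently, the stationary distribution is uniform π_j = 1/120 for every state j, so by Kac's formula E[T_42] = 1/π_42 = 120.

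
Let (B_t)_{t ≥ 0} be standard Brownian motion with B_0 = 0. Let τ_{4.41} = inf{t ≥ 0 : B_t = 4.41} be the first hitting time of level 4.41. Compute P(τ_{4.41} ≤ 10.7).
P(τ_{4.41} ≤ 10.7) = 2(1 − Φ(4.41/√10.7)) = 2(1 − Φ(1.3482)) ≈ 0.1776

By the reflection principle for standard BM, P(τ_b ≤ t) = 2 · P(B_t ≥ b). Since B_t ~ N(0, t), P(B_t ≥ 4.41) = 1 − Φ(4.41/√t) = 1 − Φ(4.41/√10.7) = 1 − Φ(1.3482) ≈ 0.08880. Doubling: P(τ_{4.41} ≤ 10.7) ≈ 2 · 0.08880 = 0.17760 ≈ 0.1776.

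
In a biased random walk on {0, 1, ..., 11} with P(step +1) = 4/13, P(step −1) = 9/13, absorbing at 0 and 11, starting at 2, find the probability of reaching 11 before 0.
P(hit 11 before 0) = (1 − (9/4)^2) / (1 − (9/4)^11) = 3407872/6275373061

Let u_k denote P(reach 11 before 0 | start at k). Boundary: u_0 = 0, u_11 = 1. Recurrence: u_k = 4/13·u_{k+1} + 9/13·u_{k-1} for 1 ≤ k ≤ 10. Try u_k = A + B·r^k with r = q/p = (9/13)/(4/13) = 9/4. Substitution satisfies the recurrence; boundary conditions give:
  u_k = (1 − r^k) / (1 − r^N) = (1 − (9/4)^2) / (1 − (9/4)^11) = 3407872/6275373061.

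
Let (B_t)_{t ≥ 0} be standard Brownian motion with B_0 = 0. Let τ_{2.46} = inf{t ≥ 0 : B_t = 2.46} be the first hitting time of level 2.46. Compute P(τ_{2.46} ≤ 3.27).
P(τ_{2.46} ≤ 3.27) = 2(1 − Φ(2.46/√3.27)) = 2(1 − Φ(1.3604)) ≈ 0.1737

By the reflection principle for standard BM, P(τ_b ≤ t) = 2 · P(B_t ≥ b). Since B_t ~ N(0, t), P(B_t ≥ 2.46) = 1 − Φ(2.46/√t) = 1 − Φ(2.46/√3.27) = 1 − Φ(1.3604) ≈ 0.08685. Doubling: P(τ_{2.46} ≤ 3.27) ≈ 2 · 0.08685 = 0.17370 ≈ 0.1737.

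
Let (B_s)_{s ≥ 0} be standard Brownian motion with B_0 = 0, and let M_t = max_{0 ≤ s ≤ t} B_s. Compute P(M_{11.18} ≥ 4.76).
P(M_{11.18} ≥ 4.76) = 2·P(B_{11.18} ≥ 4.76) = 2(1 − Φ(4.76/√11.18)) ≈ 0.1546

By the reflection principle for Brownian motion, P(M_t ≥ a) = 2 · P(B_t ≥ a) for a ≥ 0. Since B_t ~ N(0, t), P(B_t ≥ 4.76) = 1 − Φ(4.76/√t) = 1 − Φ(4.76/√11.18) = 1 − Φ(1.4236). So
  P(M_{11.18} ≥ 4.76) = 2(1 − Φ(1.4236)) ≈ 0.1546.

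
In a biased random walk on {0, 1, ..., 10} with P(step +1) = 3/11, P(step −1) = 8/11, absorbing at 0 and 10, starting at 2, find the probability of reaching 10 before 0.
P(hit 10 before 0) = (1 − (8/3)^2) / (1 − (8/3)^10) = 6561/19521505

Let u_k denote P(reach 10 before 0 | start at k). Boundary: u_0 = 0, u_10 = 1. Recurrence: u_k = 3/11·u_{k+1} + 8/11·u_{k-1} for 1 ≤ k ≤ 9. Try u_k = A + B·r^k with r = q/p = (8/11)/(3/11) = 8/3. Substitution satisfies the recurrence; boundary conditions give:
  u_k = (1 − r^k) / (1 − r^N) = (1 − (8/3)^2) / (1 − (8/3)^10) = 6561/19521505.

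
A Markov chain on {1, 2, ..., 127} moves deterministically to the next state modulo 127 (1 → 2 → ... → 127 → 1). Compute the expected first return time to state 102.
E[T_102 | X_0 = 102] = 127

The chain cycles deterministically, so starting at state 102 it returns in exactly 127 steps. Equivalently, the stationary distribution is uniform π_j = 1/127 for every state j, so by Kac's formula E[T_102] = 1/π_102 = 127.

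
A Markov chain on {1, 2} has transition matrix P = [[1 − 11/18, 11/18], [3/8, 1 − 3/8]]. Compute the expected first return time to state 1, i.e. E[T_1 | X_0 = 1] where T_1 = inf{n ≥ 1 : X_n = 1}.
E[T_1 | X_0 = 1] = 1/π_1 = 71/27

For an irreducible recurrent Markov chain with stationary distribution π, E[T_i | X_0 = i] = 1/π_i (Kac's formula). Here π_1 = (3/8)/(11/18 + 3/8) = (3/8)/(71/72) = 27/71, so E[T_1 | X_0 = 1] = 1/π_1 = (11/18 + 3/8)/(3/8) = (71/72)/(3/8) = 71/27.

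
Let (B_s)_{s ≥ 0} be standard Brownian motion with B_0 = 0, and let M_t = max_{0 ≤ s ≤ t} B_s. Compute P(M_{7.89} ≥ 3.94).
P(M_{7.89} ≥ 3.94) = 2·P(B_{7.89} ≥ 3.94) = 2(1 − Φ(3.94/√7.89)) ≈ 0.1607

By the reflection principle for Brownian motion, P(M_t ≥ a) = 2 · P(B_t ≥ a) for a ≥ 0. Since B_t ~ N(0, t), P(B_t ≥ 3.94) = 1 − Φ(3.94/√t) = 1 − Φ(3.94/√7.89) = 1 − Φ(1.4027). So
  P(M_{7.89} ≥ 3.94) = 2(1 − Φ(1.4027)) ≈ 0.1607.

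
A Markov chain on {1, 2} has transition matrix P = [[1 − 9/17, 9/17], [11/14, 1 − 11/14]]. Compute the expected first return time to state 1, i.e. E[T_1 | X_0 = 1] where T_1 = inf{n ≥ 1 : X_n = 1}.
E[T_1 | X_0 = 1] = 1/π_1 = 313/187

For an irreducible recurrent Markov chain with stationary distribution π, E[T_i | X_0 = i] = 1/π_i (Kac's formula). Here π_1 = (11/14)/(9/17 + 11/14) = (11/14)/(313/238) = 187/313, so E[T_1 | X_0 = 1] = 1/π_1 = (9/17 + 11/14)/(11/14) = (313/238)/(11/14) = 313/187.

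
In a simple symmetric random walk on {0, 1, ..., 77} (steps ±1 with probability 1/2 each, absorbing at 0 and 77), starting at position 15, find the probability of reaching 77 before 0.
P(hit 77 before 0) = 15/77

Let u_k = P(hit 77 before 0 | start at k). Then u_0 = 0, u_77 = 1, and u_k = u_{k-1}/2 + u_{k+1}/2 for 1 ≤ k ≤ 76. This harmonic recurrence is solved by u_k = k/77, giving u_15 = 15/77.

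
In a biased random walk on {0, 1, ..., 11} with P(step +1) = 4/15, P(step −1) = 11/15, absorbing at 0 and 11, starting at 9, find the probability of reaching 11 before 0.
P(hit 11 before 0) = (1 − (11/4)^9) / (1 − (11/4)^11) = 5388995536/40758210901

Let u_k denote P(reach 11 before 0 | start at k). Boundary: u_0 = 0, u_11 = 1. Recurrence: u_k = 4/15·u_{k+1} + 11/15·u_{k-1} for 1 ≤ k ≤ 10. Try u_k = A + B·r^k with r = q/p = (11/15)/(4/15) = 11/4. Substitution satisfies the recurrence; boundary conditions give:
  u_k = (1 − r^k) / (1 − r^N) = (1 − (11/4)^9) / (1 − (11/4)^11) = 5388995536/40758210901.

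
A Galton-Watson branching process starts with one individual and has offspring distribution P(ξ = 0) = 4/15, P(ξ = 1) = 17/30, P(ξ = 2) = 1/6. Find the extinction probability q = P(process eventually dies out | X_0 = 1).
q = 1

Mean offspring μ = 0·4/15 + 1·17/30 + 2·1/6 = 9/10 ≤ 1. For μ ≤ 1 with offspring not concentrated at 1, the Galton-Watson process goes extinct almost surely, so q = 1.
(Algebraic check: The pgf is f(s) = 4/15 + 17/30·s + 1/6·s². The extinction probability q is the smallest fixed point of f in [0, 1]. Setting s = f(s):
  1/6·s² + (17/30 − 1)·s + 4/15 = 0
  1/6·s² − (4/15 + 1/6)·s + 4/15 = 0
which factors as (s − 1)·(1/6·s − 4/15) = 0, giving roots s = 1 and s = (4/15)/(1/6) = 8/5. Since 8/5 ≥ 1, the smallest root in [0, 1] is s = 1.)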